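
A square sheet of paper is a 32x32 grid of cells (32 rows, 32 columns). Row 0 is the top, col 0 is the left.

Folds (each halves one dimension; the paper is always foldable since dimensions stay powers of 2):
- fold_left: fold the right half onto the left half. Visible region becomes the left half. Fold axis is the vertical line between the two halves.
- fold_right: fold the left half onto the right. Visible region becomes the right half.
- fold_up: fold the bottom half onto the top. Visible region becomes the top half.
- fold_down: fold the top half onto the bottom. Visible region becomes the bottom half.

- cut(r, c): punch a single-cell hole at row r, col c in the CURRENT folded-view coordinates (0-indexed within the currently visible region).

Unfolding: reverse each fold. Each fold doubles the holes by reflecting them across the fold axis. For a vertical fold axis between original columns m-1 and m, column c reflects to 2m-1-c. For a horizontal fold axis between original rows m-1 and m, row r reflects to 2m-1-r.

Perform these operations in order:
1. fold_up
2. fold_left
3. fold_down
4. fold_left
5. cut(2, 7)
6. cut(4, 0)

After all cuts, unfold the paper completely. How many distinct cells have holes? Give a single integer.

Op 1 fold_up: fold axis h@16; visible region now rows[0,16) x cols[0,32) = 16x32
Op 2 fold_left: fold axis v@16; visible region now rows[0,16) x cols[0,16) = 16x16
Op 3 fold_down: fold axis h@8; visible region now rows[8,16) x cols[0,16) = 8x16
Op 4 fold_left: fold axis v@8; visible region now rows[8,16) x cols[0,8) = 8x8
Op 5 cut(2, 7): punch at orig (10,7); cuts so far [(10, 7)]; region rows[8,16) x cols[0,8) = 8x8
Op 6 cut(4, 0): punch at orig (12,0); cuts so far [(10, 7), (12, 0)]; region rows[8,16) x cols[0,8) = 8x8
Unfold 1 (reflect across v@8): 4 holes -> [(10, 7), (10, 8), (12, 0), (12, 15)]
Unfold 2 (reflect across h@8): 8 holes -> [(3, 0), (3, 15), (5, 7), (5, 8), (10, 7), (10, 8), (12, 0), (12, 15)]
Unfold 3 (reflect across v@16): 16 holes -> [(3, 0), (3, 15), (3, 16), (3, 31), (5, 7), (5, 8), (5, 23), (5, 24), (10, 7), (10, 8), (10, 23), (10, 24), (12, 0), (12, 15), (12, 16), (12, 31)]
Unfold 4 (reflect across h@16): 32 holes -> [(3, 0), (3, 15), (3, 16), (3, 31), (5, 7), (5, 8), (5, 23), (5, 24), (10, 7), (10, 8), (10, 23), (10, 24), (12, 0), (12, 15), (12, 16), (12, 31), (19, 0), (19, 15), (19, 16), (19, 31), (21, 7), (21, 8), (21, 23), (21, 24), (26, 7), (26, 8), (26, 23), (26, 24), (28, 0), (28, 15), (28, 16), (28, 31)]

Answer: 32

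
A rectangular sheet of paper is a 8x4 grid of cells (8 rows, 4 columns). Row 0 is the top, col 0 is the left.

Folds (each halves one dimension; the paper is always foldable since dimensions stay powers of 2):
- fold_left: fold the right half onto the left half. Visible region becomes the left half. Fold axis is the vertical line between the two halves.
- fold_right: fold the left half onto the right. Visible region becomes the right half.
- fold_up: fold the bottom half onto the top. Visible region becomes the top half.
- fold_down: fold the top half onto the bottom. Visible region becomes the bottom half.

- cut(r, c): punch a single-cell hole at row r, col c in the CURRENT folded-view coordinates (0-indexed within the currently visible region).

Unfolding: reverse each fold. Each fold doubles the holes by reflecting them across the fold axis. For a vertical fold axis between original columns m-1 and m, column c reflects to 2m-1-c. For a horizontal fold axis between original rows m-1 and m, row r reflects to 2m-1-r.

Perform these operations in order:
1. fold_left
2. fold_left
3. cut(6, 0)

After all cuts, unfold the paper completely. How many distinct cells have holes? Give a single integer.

Op 1 fold_left: fold axis v@2; visible region now rows[0,8) x cols[0,2) = 8x2
Op 2 fold_left: fold axis v@1; visible region now rows[0,8) x cols[0,1) = 8x1
Op 3 cut(6, 0): punch at orig (6,0); cuts so far [(6, 0)]; region rows[0,8) x cols[0,1) = 8x1
Unfold 1 (reflect across v@1): 2 holes -> [(6, 0), (6, 1)]
Unfold 2 (reflect across v@2): 4 holes -> [(6, 0), (6, 1), (6, 2), (6, 3)]

Answer: 4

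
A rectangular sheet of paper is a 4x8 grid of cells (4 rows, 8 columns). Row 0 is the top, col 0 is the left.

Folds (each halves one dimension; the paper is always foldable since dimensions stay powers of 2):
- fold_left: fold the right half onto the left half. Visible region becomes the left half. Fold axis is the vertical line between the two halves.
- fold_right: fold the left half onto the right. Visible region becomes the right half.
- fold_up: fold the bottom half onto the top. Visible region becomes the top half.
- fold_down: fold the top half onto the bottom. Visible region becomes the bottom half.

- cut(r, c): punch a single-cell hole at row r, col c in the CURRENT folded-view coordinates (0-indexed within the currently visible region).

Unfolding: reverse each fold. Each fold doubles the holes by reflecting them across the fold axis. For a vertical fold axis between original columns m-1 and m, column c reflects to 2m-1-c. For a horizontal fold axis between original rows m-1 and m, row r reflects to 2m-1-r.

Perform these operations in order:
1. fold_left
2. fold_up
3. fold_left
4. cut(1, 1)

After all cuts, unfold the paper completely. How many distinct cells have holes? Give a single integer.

Answer: 8

Derivation:
Op 1 fold_left: fold axis v@4; visible region now rows[0,4) x cols[0,4) = 4x4
Op 2 fold_up: fold axis h@2; visible region now rows[0,2) x cols[0,4) = 2x4
Op 3 fold_left: fold axis v@2; visible region now rows[0,2) x cols[0,2) = 2x2
Op 4 cut(1, 1): punch at orig (1,1); cuts so far [(1, 1)]; region rows[0,2) x cols[0,2) = 2x2
Unfold 1 (reflect across v@2): 2 holes -> [(1, 1), (1, 2)]
Unfold 2 (reflect across h@2): 4 holes -> [(1, 1), (1, 2), (2, 1), (2, 2)]
Unfold 3 (reflect across v@4): 8 holes -> [(1, 1), (1, 2), (1, 5), (1, 6), (2, 1), (2, 2), (2, 5), (2, 6)]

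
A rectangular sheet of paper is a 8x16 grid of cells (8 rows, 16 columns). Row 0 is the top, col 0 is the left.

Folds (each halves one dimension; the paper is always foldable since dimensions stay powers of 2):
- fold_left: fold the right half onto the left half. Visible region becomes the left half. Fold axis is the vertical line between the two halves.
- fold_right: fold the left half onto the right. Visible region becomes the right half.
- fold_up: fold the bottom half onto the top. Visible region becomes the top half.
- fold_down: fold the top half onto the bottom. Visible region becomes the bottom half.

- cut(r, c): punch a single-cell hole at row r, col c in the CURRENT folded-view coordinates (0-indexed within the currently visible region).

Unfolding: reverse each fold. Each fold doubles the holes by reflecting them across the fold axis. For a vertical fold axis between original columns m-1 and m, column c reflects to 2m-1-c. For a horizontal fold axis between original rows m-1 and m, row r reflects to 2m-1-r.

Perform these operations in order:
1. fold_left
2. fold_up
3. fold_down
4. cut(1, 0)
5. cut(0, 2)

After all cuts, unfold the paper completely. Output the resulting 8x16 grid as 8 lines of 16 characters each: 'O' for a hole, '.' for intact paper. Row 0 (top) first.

Answer: O..............O
..O..........O..
..O..........O..
O..............O
O..............O
..O..........O..
..O..........O..
O..............O

Derivation:
Op 1 fold_left: fold axis v@8; visible region now rows[0,8) x cols[0,8) = 8x8
Op 2 fold_up: fold axis h@4; visible region now rows[0,4) x cols[0,8) = 4x8
Op 3 fold_down: fold axis h@2; visible region now rows[2,4) x cols[0,8) = 2x8
Op 4 cut(1, 0): punch at orig (3,0); cuts so far [(3, 0)]; region rows[2,4) x cols[0,8) = 2x8
Op 5 cut(0, 2): punch at orig (2,2); cuts so far [(2, 2), (3, 0)]; region rows[2,4) x cols[0,8) = 2x8
Unfold 1 (reflect across h@2): 4 holes -> [(0, 0), (1, 2), (2, 2), (3, 0)]
Unfold 2 (reflect across h@4): 8 holes -> [(0, 0), (1, 2), (2, 2), (3, 0), (4, 0), (5, 2), (6, 2), (7, 0)]
Unfold 3 (reflect across v@8): 16 holes -> [(0, 0), (0, 15), (1, 2), (1, 13), (2, 2), (2, 13), (3, 0), (3, 15), (4, 0), (4, 15), (5, 2), (5, 13), (6, 2), (6, 13), (7, 0), (7, 15)]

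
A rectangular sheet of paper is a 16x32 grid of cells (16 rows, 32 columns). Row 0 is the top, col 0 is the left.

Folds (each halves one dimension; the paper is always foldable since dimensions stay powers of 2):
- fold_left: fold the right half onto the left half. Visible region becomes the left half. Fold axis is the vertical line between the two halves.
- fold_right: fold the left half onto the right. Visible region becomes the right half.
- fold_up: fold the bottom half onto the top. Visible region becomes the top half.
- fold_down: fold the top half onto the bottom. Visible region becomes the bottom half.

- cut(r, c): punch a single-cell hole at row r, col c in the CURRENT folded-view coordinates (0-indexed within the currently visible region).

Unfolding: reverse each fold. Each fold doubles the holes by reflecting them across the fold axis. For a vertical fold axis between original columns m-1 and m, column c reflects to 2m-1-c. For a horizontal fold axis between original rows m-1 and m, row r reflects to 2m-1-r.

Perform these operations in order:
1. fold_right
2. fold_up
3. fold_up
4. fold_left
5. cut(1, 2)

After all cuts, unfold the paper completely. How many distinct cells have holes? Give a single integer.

Op 1 fold_right: fold axis v@16; visible region now rows[0,16) x cols[16,32) = 16x16
Op 2 fold_up: fold axis h@8; visible region now rows[0,8) x cols[16,32) = 8x16
Op 3 fold_up: fold axis h@4; visible region now rows[0,4) x cols[16,32) = 4x16
Op 4 fold_left: fold axis v@24; visible region now rows[0,4) x cols[16,24) = 4x8
Op 5 cut(1, 2): punch at orig (1,18); cuts so far [(1, 18)]; region rows[0,4) x cols[16,24) = 4x8
Unfold 1 (reflect across v@24): 2 holes -> [(1, 18), (1, 29)]
Unfold 2 (reflect across h@4): 4 holes -> [(1, 18), (1, 29), (6, 18), (6, 29)]
Unfold 3 (reflect across h@8): 8 holes -> [(1, 18), (1, 29), (6, 18), (6, 29), (9, 18), (9, 29), (14, 18), (14, 29)]
Unfold 4 (reflect across v@16): 16 holes -> [(1, 2), (1, 13), (1, 18), (1, 29), (6, 2), (6, 13), (6, 18), (6, 29), (9, 2), (9, 13), (9, 18), (9, 29), (14, 2), (14, 13), (14, 18), (14, 29)]

Answer: 16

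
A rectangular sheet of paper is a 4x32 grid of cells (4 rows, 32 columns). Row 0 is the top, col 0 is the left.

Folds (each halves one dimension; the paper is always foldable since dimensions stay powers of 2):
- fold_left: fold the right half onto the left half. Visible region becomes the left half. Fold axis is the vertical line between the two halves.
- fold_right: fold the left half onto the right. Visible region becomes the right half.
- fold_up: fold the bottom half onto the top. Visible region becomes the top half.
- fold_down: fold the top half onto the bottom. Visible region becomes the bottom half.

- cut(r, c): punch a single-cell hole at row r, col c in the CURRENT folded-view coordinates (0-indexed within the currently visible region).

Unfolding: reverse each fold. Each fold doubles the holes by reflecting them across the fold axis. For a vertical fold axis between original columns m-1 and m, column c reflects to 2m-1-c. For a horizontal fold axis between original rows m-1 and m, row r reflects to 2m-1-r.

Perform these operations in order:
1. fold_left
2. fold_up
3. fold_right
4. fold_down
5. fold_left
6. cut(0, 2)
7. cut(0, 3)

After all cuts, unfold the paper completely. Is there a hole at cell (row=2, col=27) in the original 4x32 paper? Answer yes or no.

Answer: yes

Derivation:
Op 1 fold_left: fold axis v@16; visible region now rows[0,4) x cols[0,16) = 4x16
Op 2 fold_up: fold axis h@2; visible region now rows[0,2) x cols[0,16) = 2x16
Op 3 fold_right: fold axis v@8; visible region now rows[0,2) x cols[8,16) = 2x8
Op 4 fold_down: fold axis h@1; visible region now rows[1,2) x cols[8,16) = 1x8
Op 5 fold_left: fold axis v@12; visible region now rows[1,2) x cols[8,12) = 1x4
Op 6 cut(0, 2): punch at orig (1,10); cuts so far [(1, 10)]; region rows[1,2) x cols[8,12) = 1x4
Op 7 cut(0, 3): punch at orig (1,11); cuts so far [(1, 10), (1, 11)]; region rows[1,2) x cols[8,12) = 1x4
Unfold 1 (reflect across v@12): 4 holes -> [(1, 10), (1, 11), (1, 12), (1, 13)]
Unfold 2 (reflect across h@1): 8 holes -> [(0, 10), (0, 11), (0, 12), (0, 13), (1, 10), (1, 11), (1, 12), (1, 13)]
Unfold 3 (reflect across v@8): 16 holes -> [(0, 2), (0, 3), (0, 4), (0, 5), (0, 10), (0, 11), (0, 12), (0, 13), (1, 2), (1, 3), (1, 4), (1, 5), (1, 10), (1, 11), (1, 12), (1, 13)]
Unfold 4 (reflect across h@2): 32 holes -> [(0, 2), (0, 3), (0, 4), (0, 5), (0, 10), (0, 11), (0, 12), (0, 13), (1, 2), (1, 3), (1, 4), (1, 5), (1, 10), (1, 11), (1, 12), (1, 13), (2, 2), (2, 3), (2, 4), (2, 5), (2, 10), (2, 11), (2, 12), (2, 13), (3, 2), (3, 3), (3, 4), (3, 5), (3, 10), (3, 11), (3, 12), (3, 13)]
Unfold 5 (reflect across v@16): 64 holes -> [(0, 2), (0, 3), (0, 4), (0, 5), (0, 10), (0, 11), (0, 12), (0, 13), (0, 18), (0, 19), (0, 20), (0, 21), (0, 26), (0, 27), (0, 28), (0, 29), (1, 2), (1, 3), (1, 4), (1, 5), (1, 10), (1, 11), (1, 12), (1, 13), (1, 18), (1, 19), (1, 20), (1, 21), (1, 26), (1, 27), (1, 28), (1, 29), (2, 2), (2, 3), (2, 4), (2, 5), (2, 10), (2, 11), (2, 12), (2, 13), (2, 18), (2, 19), (2, 20), (2, 21), (2, 26), (2, 27), (2, 28), (2, 29), (3, 2), (3, 3), (3, 4), (3, 5), (3, 10), (3, 11), (3, 12), (3, 13), (3, 18), (3, 19), (3, 20), (3, 21), (3, 26), (3, 27), (3, 28), (3, 29)]
Holes: [(0, 2), (0, 3), (0, 4), (0, 5), (0, 10), (0, 11), (0, 12), (0, 13), (0, 18), (0, 19), (0, 20), (0, 21), (0, 26), (0, 27), (0, 28), (0, 29), (1, 2), (1, 3), (1, 4), (1, 5), (1, 10), (1, 11), (1, 12), (1, 13), (1, 18), (1, 19), (1, 20), (1, 21), (1, 26), (1, 27), (1, 28), (1, 29), (2, 2), (2, 3), (2, 4), (2, 5), (2, 10), (2, 11), (2, 12), (2, 13), (2, 18), (2, 19), (2, 20), (2, 21), (2, 26), (2, 27), (2, 28), (2, 29), (3, 2), (3, 3), (3, 4), (3, 5), (3, 10), (3, 11), (3, 12), (3, 13), (3, 18), (3, 19), (3, 20), (3, 21), (3, 26), (3, 27), (3, 28), (3, 29)]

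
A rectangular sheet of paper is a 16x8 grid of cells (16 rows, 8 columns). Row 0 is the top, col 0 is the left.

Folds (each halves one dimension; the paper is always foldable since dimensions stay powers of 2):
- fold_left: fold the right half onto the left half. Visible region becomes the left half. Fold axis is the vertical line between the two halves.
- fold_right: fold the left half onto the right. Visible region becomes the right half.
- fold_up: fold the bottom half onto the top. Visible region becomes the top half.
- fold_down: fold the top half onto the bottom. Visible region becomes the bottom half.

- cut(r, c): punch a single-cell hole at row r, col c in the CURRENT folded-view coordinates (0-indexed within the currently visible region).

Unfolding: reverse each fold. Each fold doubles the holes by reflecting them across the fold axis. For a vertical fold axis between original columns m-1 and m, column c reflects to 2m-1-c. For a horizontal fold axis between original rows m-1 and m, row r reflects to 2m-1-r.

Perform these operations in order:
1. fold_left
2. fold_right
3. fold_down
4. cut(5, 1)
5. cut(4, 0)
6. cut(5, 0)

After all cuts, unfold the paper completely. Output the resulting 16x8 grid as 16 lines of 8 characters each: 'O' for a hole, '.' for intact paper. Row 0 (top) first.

Answer: ........
........
OOOOOOOO
.OO..OO.
........
........
........
........
........
........
........
........
.OO..OO.
OOOOOOOO
........
........

Derivation:
Op 1 fold_left: fold axis v@4; visible region now rows[0,16) x cols[0,4) = 16x4
Op 2 fold_right: fold axis v@2; visible region now rows[0,16) x cols[2,4) = 16x2
Op 3 fold_down: fold axis h@8; visible region now rows[8,16) x cols[2,4) = 8x2
Op 4 cut(5, 1): punch at orig (13,3); cuts so far [(13, 3)]; region rows[8,16) x cols[2,4) = 8x2
Op 5 cut(4, 0): punch at orig (12,2); cuts so far [(12, 2), (13, 3)]; region rows[8,16) x cols[2,4) = 8x2
Op 6 cut(5, 0): punch at orig (13,2); cuts so far [(12, 2), (13, 2), (13, 3)]; region rows[8,16) x cols[2,4) = 8x2
Unfold 1 (reflect across h@8): 6 holes -> [(2, 2), (2, 3), (3, 2), (12, 2), (13, 2), (13, 3)]
Unfold 2 (reflect across v@2): 12 holes -> [(2, 0), (2, 1), (2, 2), (2, 3), (3, 1), (3, 2), (12, 1), (12, 2), (13, 0), (13, 1), (13, 2), (13, 3)]
Unfold 3 (reflect across v@4): 24 holes -> [(2, 0), (2, 1), (2, 2), (2, 3), (2, 4), (2, 5), (2, 6), (2, 7), (3, 1), (3, 2), (3, 5), (3, 6), (12, 1), (12, 2), (12, 5), (12, 6), (13, 0), (13, 1), (13, 2), (13, 3), (13, 4), (13, 5), (13, 6), (13, 7)]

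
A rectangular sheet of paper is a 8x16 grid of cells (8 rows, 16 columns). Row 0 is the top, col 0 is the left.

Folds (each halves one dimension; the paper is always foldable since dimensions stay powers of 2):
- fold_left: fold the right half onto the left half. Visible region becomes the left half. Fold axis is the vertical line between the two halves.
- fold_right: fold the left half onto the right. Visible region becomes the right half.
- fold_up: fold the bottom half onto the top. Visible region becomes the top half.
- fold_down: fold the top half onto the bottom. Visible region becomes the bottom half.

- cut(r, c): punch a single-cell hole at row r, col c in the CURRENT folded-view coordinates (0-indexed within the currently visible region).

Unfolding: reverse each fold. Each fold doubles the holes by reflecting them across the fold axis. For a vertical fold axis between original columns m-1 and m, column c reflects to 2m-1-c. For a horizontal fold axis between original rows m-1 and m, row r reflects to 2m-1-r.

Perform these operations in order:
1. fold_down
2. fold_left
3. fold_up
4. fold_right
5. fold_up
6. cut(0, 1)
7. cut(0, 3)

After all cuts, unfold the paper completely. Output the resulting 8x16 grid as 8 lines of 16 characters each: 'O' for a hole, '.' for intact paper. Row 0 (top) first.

Answer: O.O..O.OO.O..O.O
O.O..O.OO.O..O.O
O.O..O.OO.O..O.O
O.O..O.OO.O..O.O
O.O..O.OO.O..O.O
O.O..O.OO.O..O.O
O.O..O.OO.O..O.O
O.O..O.OO.O..O.O

Derivation:
Op 1 fold_down: fold axis h@4; visible region now rows[4,8) x cols[0,16) = 4x16
Op 2 fold_left: fold axis v@8; visible region now rows[4,8) x cols[0,8) = 4x8
Op 3 fold_up: fold axis h@6; visible region now rows[4,6) x cols[0,8) = 2x8
Op 4 fold_right: fold axis v@4; visible region now rows[4,6) x cols[4,8) = 2x4
Op 5 fold_up: fold axis h@5; visible region now rows[4,5) x cols[4,8) = 1x4
Op 6 cut(0, 1): punch at orig (4,5); cuts so far [(4, 5)]; region rows[4,5) x cols[4,8) = 1x4
Op 7 cut(0, 3): punch at orig (4,7); cuts so far [(4, 5), (4, 7)]; region rows[4,5) x cols[4,8) = 1x4
Unfold 1 (reflect across h@5): 4 holes -> [(4, 5), (4, 7), (5, 5), (5, 7)]
Unfold 2 (reflect across v@4): 8 holes -> [(4, 0), (4, 2), (4, 5), (4, 7), (5, 0), (5, 2), (5, 5), (5, 7)]
Unfold 3 (reflect across h@6): 16 holes -> [(4, 0), (4, 2), (4, 5), (4, 7), (5, 0), (5, 2), (5, 5), (5, 7), (6, 0), (6, 2), (6, 5), (6, 7), (7, 0), (7, 2), (7, 5), (7, 7)]
Unfold 4 (reflect across v@8): 32 holes -> [(4, 0), (4, 2), (4, 5), (4, 7), (4, 8), (4, 10), (4, 13), (4, 15), (5, 0), (5, 2), (5, 5), (5, 7), (5, 8), (5, 10), (5, 13), (5, 15), (6, 0), (6, 2), (6, 5), (6, 7), (6, 8), (6, 10), (6, 13), (6, 15), (7, 0), (7, 2), (7, 5), (7, 7), (7, 8), (7, 10), (7, 13), (7, 15)]
Unfold 5 (reflect across h@4): 64 holes -> [(0, 0), (0, 2), (0, 5), (0, 7), (0, 8), (0, 10), (0, 13), (0, 15), (1, 0), (1, 2), (1, 5), (1, 7), (1, 8), (1, 10), (1, 13), (1, 15), (2, 0), (2, 2), (2, 5), (2, 7), (2, 8), (2, 10), (2, 13), (2, 15), (3, 0), (3, 2), (3, 5), (3, 7), (3, 8), (3, 10), (3, 13), (3, 15), (4, 0), (4, 2), (4, 5), (4, 7), (4, 8), (4, 10), (4, 13), (4, 15), (5, 0), (5, 2), (5, 5), (5, 7), (5, 8), (5, 10), (5, 13), (5, 15), (6, 0), (6, 2), (6, 5), (6, 7), (6, 8), (6, 10), (6, 13), (6, 15), (7, 0), (7, 2), (7, 5), (7, 7), (7, 8), (7, 10), (7, 13), (7, 15)]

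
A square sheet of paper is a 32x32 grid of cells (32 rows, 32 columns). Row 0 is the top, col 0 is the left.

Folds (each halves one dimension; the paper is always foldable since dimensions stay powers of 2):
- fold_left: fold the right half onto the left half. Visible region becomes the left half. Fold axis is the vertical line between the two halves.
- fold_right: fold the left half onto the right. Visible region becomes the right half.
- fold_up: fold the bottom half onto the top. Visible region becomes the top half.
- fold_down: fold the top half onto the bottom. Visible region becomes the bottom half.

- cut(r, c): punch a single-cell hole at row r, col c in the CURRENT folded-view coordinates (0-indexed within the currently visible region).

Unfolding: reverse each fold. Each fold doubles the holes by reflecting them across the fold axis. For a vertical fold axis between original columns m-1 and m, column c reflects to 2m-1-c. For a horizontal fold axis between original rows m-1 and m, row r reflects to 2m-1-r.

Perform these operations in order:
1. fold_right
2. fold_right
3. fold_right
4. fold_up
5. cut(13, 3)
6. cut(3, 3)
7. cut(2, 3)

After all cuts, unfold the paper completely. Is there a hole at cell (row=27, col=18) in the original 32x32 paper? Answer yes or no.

Op 1 fold_right: fold axis v@16; visible region now rows[0,32) x cols[16,32) = 32x16
Op 2 fold_right: fold axis v@24; visible region now rows[0,32) x cols[24,32) = 32x8
Op 3 fold_right: fold axis v@28; visible region now rows[0,32) x cols[28,32) = 32x4
Op 4 fold_up: fold axis h@16; visible region now rows[0,16) x cols[28,32) = 16x4
Op 5 cut(13, 3): punch at orig (13,31); cuts so far [(13, 31)]; region rows[0,16) x cols[28,32) = 16x4
Op 6 cut(3, 3): punch at orig (3,31); cuts so far [(3, 31), (13, 31)]; region rows[0,16) x cols[28,32) = 16x4
Op 7 cut(2, 3): punch at orig (2,31); cuts so far [(2, 31), (3, 31), (13, 31)]; region rows[0,16) x cols[28,32) = 16x4
Unfold 1 (reflect across h@16): 6 holes -> [(2, 31), (3, 31), (13, 31), (18, 31), (28, 31), (29, 31)]
Unfold 2 (reflect across v@28): 12 holes -> [(2, 24), (2, 31), (3, 24), (3, 31), (13, 24), (13, 31), (18, 24), (18, 31), (28, 24), (28, 31), (29, 24), (29, 31)]
Unfold 3 (reflect across v@24): 24 holes -> [(2, 16), (2, 23), (2, 24), (2, 31), (3, 16), (3, 23), (3, 24), (3, 31), (13, 16), (13, 23), (13, 24), (13, 31), (18, 16), (18, 23), (18, 24), (18, 31), (28, 16), (28, 23), (28, 24), (28, 31), (29, 16), (29, 23), (29, 24), (29, 31)]
Unfold 4 (reflect across v@16): 48 holes -> [(2, 0), (2, 7), (2, 8), (2, 15), (2, 16), (2, 23), (2, 24), (2, 31), (3, 0), (3, 7), (3, 8), (3, 15), (3, 16), (3, 23), (3, 24), (3, 31), (13, 0), (13, 7), (13, 8), (13, 15), (13, 16), (13, 23), (13, 24), (13, 31), (18, 0), (18, 7), (18, 8), (18, 15), (18, 16), (18, 23), (18, 24), (18, 31), (28, 0), (28, 7), (28, 8), (28, 15), (28, 16), (28, 23), (28, 24), (28, 31), (29, 0), (29, 7), (29, 8), (29, 15), (29, 16), (29, 23), (29, 24), (29, 31)]
Holes: [(2, 0), (2, 7), (2, 8), (2, 15), (2, 16), (2, 23), (2, 24), (2, 31), (3, 0), (3, 7), (3, 8), (3, 15), (3, 16), (3, 23), (3, 24), (3, 31), (13, 0), (13, 7), (13, 8), (13, 15), (13, 16), (13, 23), (13, 24), (13, 31), (18, 0), (18, 7), (18, 8), (18, 15), (18, 16), (18, 23), (18, 24), (18, 31), (28, 0), (28, 7), (28, 8), (28, 15), (28, 16), (28, 23), (28, 24), (28, 31), (29, 0), (29, 7), (29, 8), (29, 15), (29, 16), (29, 23), (29, 24), (29, 31)]

Answer: no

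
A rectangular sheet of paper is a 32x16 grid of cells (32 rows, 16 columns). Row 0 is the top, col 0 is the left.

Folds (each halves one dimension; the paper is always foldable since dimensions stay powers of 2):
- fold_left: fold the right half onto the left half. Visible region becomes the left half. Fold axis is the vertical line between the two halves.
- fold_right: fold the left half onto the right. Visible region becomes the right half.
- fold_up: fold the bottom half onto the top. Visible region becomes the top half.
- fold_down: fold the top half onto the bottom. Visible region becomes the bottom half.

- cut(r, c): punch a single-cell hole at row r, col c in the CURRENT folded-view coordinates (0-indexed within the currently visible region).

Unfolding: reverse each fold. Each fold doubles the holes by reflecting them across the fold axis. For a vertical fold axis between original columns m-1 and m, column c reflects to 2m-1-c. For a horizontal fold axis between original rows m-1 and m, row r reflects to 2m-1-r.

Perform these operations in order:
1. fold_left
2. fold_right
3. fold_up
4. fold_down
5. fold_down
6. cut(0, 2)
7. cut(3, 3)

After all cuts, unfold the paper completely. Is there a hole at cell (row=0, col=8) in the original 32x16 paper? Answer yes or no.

Op 1 fold_left: fold axis v@8; visible region now rows[0,32) x cols[0,8) = 32x8
Op 2 fold_right: fold axis v@4; visible region now rows[0,32) x cols[4,8) = 32x4
Op 3 fold_up: fold axis h@16; visible region now rows[0,16) x cols[4,8) = 16x4
Op 4 fold_down: fold axis h@8; visible region now rows[8,16) x cols[4,8) = 8x4
Op 5 fold_down: fold axis h@12; visible region now rows[12,16) x cols[4,8) = 4x4
Op 6 cut(0, 2): punch at orig (12,6); cuts so far [(12, 6)]; region rows[12,16) x cols[4,8) = 4x4
Op 7 cut(3, 3): punch at orig (15,7); cuts so far [(12, 6), (15, 7)]; region rows[12,16) x cols[4,8) = 4x4
Unfold 1 (reflect across h@12): 4 holes -> [(8, 7), (11, 6), (12, 6), (15, 7)]
Unfold 2 (reflect across h@8): 8 holes -> [(0, 7), (3, 6), (4, 6), (7, 7), (8, 7), (11, 6), (12, 6), (15, 7)]
Unfold 3 (reflect across h@16): 16 holes -> [(0, 7), (3, 6), (4, 6), (7, 7), (8, 7), (11, 6), (12, 6), (15, 7), (16, 7), (19, 6), (20, 6), (23, 7), (24, 7), (27, 6), (28, 6), (31, 7)]
Unfold 4 (reflect across v@4): 32 holes -> [(0, 0), (0, 7), (3, 1), (3, 6), (4, 1), (4, 6), (7, 0), (7, 7), (8, 0), (8, 7), (11, 1), (11, 6), (12, 1), (12, 6), (15, 0), (15, 7), (16, 0), (16, 7), (19, 1), (19, 6), (20, 1), (20, 6), (23, 0), (23, 7), (24, 0), (24, 7), (27, 1), (27, 6), (28, 1), (28, 6), (31, 0), (31, 7)]
Unfold 5 (reflect across v@8): 64 holes -> [(0, 0), (0, 7), (0, 8), (0, 15), (3, 1), (3, 6), (3, 9), (3, 14), (4, 1), (4, 6), (4, 9), (4, 14), (7, 0), (7, 7), (7, 8), (7, 15), (8, 0), (8, 7), (8, 8), (8, 15), (11, 1), (11, 6), (11, 9), (11, 14), (12, 1), (12, 6), (12, 9), (12, 14), (15, 0), (15, 7), (15, 8), (15, 15), (16, 0), (16, 7), (16, 8), (16, 15), (19, 1), (19, 6), (19, 9), (19, 14), (20, 1), (20, 6), (20, 9), (20, 14), (23, 0), (23, 7), (23, 8), (23, 15), (24, 0), (24, 7), (24, 8), (24, 15), (27, 1), (27, 6), (27, 9), (27, 14), (28, 1), (28, 6), (28, 9), (28, 14), (31, 0), (31, 7), (31, 8), (31, 15)]
Holes: [(0, 0), (0, 7), (0, 8), (0, 15), (3, 1), (3, 6), (3, 9), (3, 14), (4, 1), (4, 6), (4, 9), (4, 14), (7, 0), (7, 7), (7, 8), (7, 15), (8, 0), (8, 7), (8, 8), (8, 15), (11, 1), (11, 6), (11, 9), (11, 14), (12, 1), (12, 6), (12, 9), (12, 14), (15, 0), (15, 7), (15, 8), (15, 15), (16, 0), (16, 7), (16, 8), (16, 15), (19, 1), (19, 6), (19, 9), (19, 14), (20, 1), (20, 6), (20, 9), (20, 14), (23, 0), (23, 7), (23, 8), (23, 15), (24, 0), (24, 7), (24, 8), (24, 15), (27, 1), (27, 6), (27, 9), (27, 14), (28, 1), (28, 6), (28, 9), (28, 14), (31, 0), (31, 7), (31, 8), (31, 15)]

Answer: yes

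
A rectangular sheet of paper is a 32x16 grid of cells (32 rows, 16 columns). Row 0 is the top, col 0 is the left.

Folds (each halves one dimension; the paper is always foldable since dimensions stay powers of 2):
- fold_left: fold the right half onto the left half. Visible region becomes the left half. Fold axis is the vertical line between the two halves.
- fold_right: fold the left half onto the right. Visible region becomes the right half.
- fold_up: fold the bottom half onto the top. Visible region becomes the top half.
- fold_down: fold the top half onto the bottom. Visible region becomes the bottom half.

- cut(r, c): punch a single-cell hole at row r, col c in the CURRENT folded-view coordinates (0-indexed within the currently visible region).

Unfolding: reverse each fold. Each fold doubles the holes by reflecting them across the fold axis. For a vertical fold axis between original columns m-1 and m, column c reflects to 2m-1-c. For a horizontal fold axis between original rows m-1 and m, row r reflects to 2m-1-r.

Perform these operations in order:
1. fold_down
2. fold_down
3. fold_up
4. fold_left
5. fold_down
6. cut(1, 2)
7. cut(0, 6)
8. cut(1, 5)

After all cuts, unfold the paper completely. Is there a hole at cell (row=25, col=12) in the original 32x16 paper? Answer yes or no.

Answer: no

Derivation:
Op 1 fold_down: fold axis h@16; visible region now rows[16,32) x cols[0,16) = 16x16
Op 2 fold_down: fold axis h@24; visible region now rows[24,32) x cols[0,16) = 8x16
Op 3 fold_up: fold axis h@28; visible region now rows[24,28) x cols[0,16) = 4x16
Op 4 fold_left: fold axis v@8; visible region now rows[24,28) x cols[0,8) = 4x8
Op 5 fold_down: fold axis h@26; visible region now rows[26,28) x cols[0,8) = 2x8
Op 6 cut(1, 2): punch at orig (27,2); cuts so far [(27, 2)]; region rows[26,28) x cols[0,8) = 2x8
Op 7 cut(0, 6): punch at orig (26,6); cuts so far [(26, 6), (27, 2)]; region rows[26,28) x cols[0,8) = 2x8
Op 8 cut(1, 5): punch at orig (27,5); cuts so far [(26, 6), (27, 2), (27, 5)]; region rows[26,28) x cols[0,8) = 2x8
Unfold 1 (reflect across h@26): 6 holes -> [(24, 2), (24, 5), (25, 6), (26, 6), (27, 2), (27, 5)]
Unfold 2 (reflect across v@8): 12 holes -> [(24, 2), (24, 5), (24, 10), (24, 13), (25, 6), (25, 9), (26, 6), (26, 9), (27, 2), (27, 5), (27, 10), (27, 13)]
Unfold 3 (reflect across h@28): 24 holes -> [(24, 2), (24, 5), (24, 10), (24, 13), (25, 6), (25, 9), (26, 6), (26, 9), (27, 2), (27, 5), (27, 10), (27, 13), (28, 2), (28, 5), (28, 10), (28, 13), (29, 6), (29, 9), (30, 6), (30, 9), (31, 2), (31, 5), (31, 10), (31, 13)]
Unfold 4 (reflect across h@24): 48 holes -> [(16, 2), (16, 5), (16, 10), (16, 13), (17, 6), (17, 9), (18, 6), (18, 9), (19, 2), (19, 5), (19, 10), (19, 13), (20, 2), (20, 5), (20, 10), (20, 13), (21, 6), (21, 9), (22, 6), (22, 9), (23, 2), (23, 5), (23, 10), (23, 13), (24, 2), (24, 5), (24, 10), (24, 13), (25, 6), (25, 9), (26, 6), (26, 9), (27, 2), (27, 5), (27, 10), (27, 13), (28, 2), (28, 5), (28, 10), (28, 13), (29, 6), (29, 9), (30, 6), (30, 9), (31, 2), (31, 5), (31, 10), (31, 13)]
Unfold 5 (reflect across h@16): 96 holes -> [(0, 2), (0, 5), (0, 10), (0, 13), (1, 6), (1, 9), (2, 6), (2, 9), (3, 2), (3, 5), (3, 10), (3, 13), (4, 2), (4, 5), (4, 10), (4, 13), (5, 6), (5, 9), (6, 6), (6, 9), (7, 2), (7, 5), (7, 10), (7, 13), (8, 2), (8, 5), (8, 10), (8, 13), (9, 6), (9, 9), (10, 6), (10, 9), (11, 2), (11, 5), (11, 10), (11, 13), (12, 2), (12, 5), (12, 10), (12, 13), (13, 6), (13, 9), (14, 6), (14, 9), (15, 2), (15, 5), (15, 10), (15, 13), (16, 2), (16, 5), (16, 10), (16, 13), (17, 6), (17, 9), (18, 6), (18, 9), (19, 2), (19, 5), (19, 10), (19, 13), (20, 2), (20, 5), (20, 10), (20, 13), (21, 6), (21, 9), (22, 6), (22, 9), (23, 2), (23, 5), (23, 10), (23, 13), (24, 2), (24, 5), (24, 10), (24, 13), (25, 6), (25, 9), (26, 6), (26, 9), (27, 2), (27, 5), (27, 10), (27, 13), (28, 2), (28, 5), (28, 10), (28, 13), (29, 6), (29, 9), (30, 6), (30, 9), (31, 2), (31, 5), (31, 10), (31, 13)]
Holes: [(0, 2), (0, 5), (0, 10), (0, 13), (1, 6), (1, 9), (2, 6), (2, 9), (3, 2), (3, 5), (3, 10), (3, 13), (4, 2), (4, 5), (4, 10), (4, 13), (5, 6), (5, 9), (6, 6), (6, 9), (7, 2), (7, 5), (7, 10), (7, 13), (8, 2), (8, 5), (8, 10), (8, 13), (9, 6), (9, 9), (10, 6), (10, 9), (11, 2), (11, 5), (11, 10), (11, 13), (12, 2), (12, 5), (12, 10), (12, 13), (13, 6), (13, 9), (14, 6), (14, 9), (15, 2), (15, 5), (15, 10), (15, 13), (16, 2), (16, 5), (16, 10), (16, 13), (17, 6), (17, 9), (18, 6), (18, 9), (19, 2), (19, 5), (19, 10), (19, 13), (20, 2), (20, 5), (20, 10), (20, 13), (21, 6), (21, 9), (22, 6), (22, 9), (23, 2), (23, 5), (23, 10), (23, 13), (24, 2), (24, 5), (24, 10), (24, 13), (25, 6), (25, 9), (26, 6), (26, 9), (27, 2), (27, 5), (27, 10), (27, 13), (28, 2), (28, 5), (28, 10), (28, 13), (29, 6), (29, 9), (30, 6), (30, 9), (31, 2), (31, 5), (31, 10), (31, 13)]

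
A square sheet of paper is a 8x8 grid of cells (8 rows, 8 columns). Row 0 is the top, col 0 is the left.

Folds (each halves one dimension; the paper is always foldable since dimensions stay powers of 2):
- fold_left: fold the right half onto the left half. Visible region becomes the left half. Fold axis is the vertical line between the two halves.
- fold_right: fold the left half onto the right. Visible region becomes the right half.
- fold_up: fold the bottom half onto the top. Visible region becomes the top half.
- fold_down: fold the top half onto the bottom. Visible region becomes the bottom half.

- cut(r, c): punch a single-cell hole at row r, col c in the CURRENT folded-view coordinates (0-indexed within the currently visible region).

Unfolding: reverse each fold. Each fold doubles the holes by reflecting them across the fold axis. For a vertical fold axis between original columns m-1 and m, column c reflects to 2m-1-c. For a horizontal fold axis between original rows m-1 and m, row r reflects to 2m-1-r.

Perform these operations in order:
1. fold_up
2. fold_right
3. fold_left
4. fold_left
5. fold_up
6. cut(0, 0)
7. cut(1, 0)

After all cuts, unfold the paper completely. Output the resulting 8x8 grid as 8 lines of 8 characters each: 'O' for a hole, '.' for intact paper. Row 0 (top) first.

Answer: OOOOOOOO
OOOOOOOO
OOOOOOOO
OOOOOOOO
OOOOOOOO
OOOOOOOO
OOOOOOOO
OOOOOOOO

Derivation:
Op 1 fold_up: fold axis h@4; visible region now rows[0,4) x cols[0,8) = 4x8
Op 2 fold_right: fold axis v@4; visible region now rows[0,4) x cols[4,8) = 4x4
Op 3 fold_left: fold axis v@6; visible region now rows[0,4) x cols[4,6) = 4x2
Op 4 fold_left: fold axis v@5; visible region now rows[0,4) x cols[4,5) = 4x1
Op 5 fold_up: fold axis h@2; visible region now rows[0,2) x cols[4,5) = 2x1
Op 6 cut(0, 0): punch at orig (0,4); cuts so far [(0, 4)]; region rows[0,2) x cols[4,5) = 2x1
Op 7 cut(1, 0): punch at orig (1,4); cuts so far [(0, 4), (1, 4)]; region rows[0,2) x cols[4,5) = 2x1
Unfold 1 (reflect across h@2): 4 holes -> [(0, 4), (1, 4), (2, 4), (3, 4)]
Unfold 2 (reflect across v@5): 8 holes -> [(0, 4), (0, 5), (1, 4), (1, 5), (2, 4), (2, 5), (3, 4), (3, 5)]
Unfold 3 (reflect across v@6): 16 holes -> [(0, 4), (0, 5), (0, 6), (0, 7), (1, 4), (1, 5), (1, 6), (1, 7), (2, 4), (2, 5), (2, 6), (2, 7), (3, 4), (3, 5), (3, 6), (3, 7)]
Unfold 4 (reflect across v@4): 32 holes -> [(0, 0), (0, 1), (0, 2), (0, 3), (0, 4), (0, 5), (0, 6), (0, 7), (1, 0), (1, 1), (1, 2), (1, 3), (1, 4), (1, 5), (1, 6), (1, 7), (2, 0), (2, 1), (2, 2), (2, 3), (2, 4), (2, 5), (2, 6), (2, 7), (3, 0), (3, 1), (3, 2), (3, 3), (3, 4), (3, 5), (3, 6), (3, 7)]
Unfold 5 (reflect across h@4): 64 holes -> [(0, 0), (0, 1), (0, 2), (0, 3), (0, 4), (0, 5), (0, 6), (0, 7), (1, 0), (1, 1), (1, 2), (1, 3), (1, 4), (1, 5), (1, 6), (1, 7), (2, 0), (2, 1), (2, 2), (2, 3), (2, 4), (2, 5), (2, 6), (2, 7), (3, 0), (3, 1), (3, 2), (3, 3), (3, 4), (3, 5), (3, 6), (3, 7), (4, 0), (4, 1), (4, 2), (4, 3), (4, 4), (4, 5), (4, 6), (4, 7), (5, 0), (5, 1), (5, 2), (5, 3), (5, 4), (5, 5), (5, 6), (5, 7), (6, 0), (6, 1), (6, 2), (6, 3), (6, 4), (6, 5), (6, 6), (6, 7), (7, 0), (7, 1), (7, 2), (7, 3), (7, 4), (7, 5), (7, 6), (7, 7)]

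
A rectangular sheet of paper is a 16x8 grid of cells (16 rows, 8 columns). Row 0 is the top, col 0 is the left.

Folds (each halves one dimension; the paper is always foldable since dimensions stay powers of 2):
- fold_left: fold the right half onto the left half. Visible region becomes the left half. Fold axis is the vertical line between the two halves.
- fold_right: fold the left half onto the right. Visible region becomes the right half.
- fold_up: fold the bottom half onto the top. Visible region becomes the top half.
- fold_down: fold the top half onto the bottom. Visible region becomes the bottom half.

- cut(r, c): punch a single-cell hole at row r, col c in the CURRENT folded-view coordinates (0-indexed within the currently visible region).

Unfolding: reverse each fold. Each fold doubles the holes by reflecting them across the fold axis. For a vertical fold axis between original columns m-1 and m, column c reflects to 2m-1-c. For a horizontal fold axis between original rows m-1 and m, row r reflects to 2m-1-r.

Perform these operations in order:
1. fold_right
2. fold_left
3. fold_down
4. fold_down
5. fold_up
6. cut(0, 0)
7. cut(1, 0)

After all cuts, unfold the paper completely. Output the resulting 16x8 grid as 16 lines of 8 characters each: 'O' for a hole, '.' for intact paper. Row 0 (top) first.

Answer: O..OO..O
O..OO..O
O..OO..O
O..OO..O
O..OO..O
O..OO..O
O..OO..O
O..OO..O
O..OO..O
O..OO..O
O..OO..O
O..OO..O
O..OO..O
O..OO..O
O..OO..O
O..OO..O

Derivation:
Op 1 fold_right: fold axis v@4; visible region now rows[0,16) x cols[4,8) = 16x4
Op 2 fold_left: fold axis v@6; visible region now rows[0,16) x cols[4,6) = 16x2
Op 3 fold_down: fold axis h@8; visible region now rows[8,16) x cols[4,6) = 8x2
Op 4 fold_down: fold axis h@12; visible region now rows[12,16) x cols[4,6) = 4x2
Op 5 fold_up: fold axis h@14; visible region now rows[12,14) x cols[4,6) = 2x2
Op 6 cut(0, 0): punch at orig (12,4); cuts so far [(12, 4)]; region rows[12,14) x cols[4,6) = 2x2
Op 7 cut(1, 0): punch at orig (13,4); cuts so far [(12, 4), (13, 4)]; region rows[12,14) x cols[4,6) = 2x2
Unfold 1 (reflect across h@14): 4 holes -> [(12, 4), (13, 4), (14, 4), (15, 4)]
Unfold 2 (reflect across h@12): 8 holes -> [(8, 4), (9, 4), (10, 4), (11, 4), (12, 4), (13, 4), (14, 4), (15, 4)]
Unfold 3 (reflect across h@8): 16 holes -> [(0, 4), (1, 4), (2, 4), (3, 4), (4, 4), (5, 4), (6, 4), (7, 4), (8, 4), (9, 4), (10, 4), (11, 4), (12, 4), (13, 4), (14, 4), (15, 4)]
Unfold 4 (reflect across v@6): 32 holes -> [(0, 4), (0, 7), (1, 4), (1, 7), (2, 4), (2, 7), (3, 4), (3, 7), (4, 4), (4, 7), (5, 4), (5, 7), (6, 4), (6, 7), (7, 4), (7, 7), (8, 4), (8, 7), (9, 4), (9, 7), (10, 4), (10, 7), (11, 4), (11, 7), (12, 4), (12, 7), (13, 4), (13, 7), (14, 4), (14, 7), (15, 4), (15, 7)]
Unfold 5 (reflect across v@4): 64 holes -> [(0, 0), (0, 3), (0, 4), (0, 7), (1, 0), (1, 3), (1, 4), (1, 7), (2, 0), (2, 3), (2, 4), (2, 7), (3, 0), (3, 3), (3, 4), (3, 7), (4, 0), (4, 3), (4, 4), (4, 7), (5, 0), (5, 3), (5, 4), (5, 7), (6, 0), (6, 3), (6, 4), (6, 7), (7, 0), (7, 3), (7, 4), (7, 7), (8, 0), (8, 3), (8, 4), (8, 7), (9, 0), (9, 3), (9, 4), (9, 7), (10, 0), (10, 3), (10, 4), (10, 7), (11, 0), (11, 3), (11, 4), (11, 7), (12, 0), (12, 3), (12, 4), (12, 7), (13, 0), (13, 3), (13, 4), (13, 7), (14, 0), (14, 3), (14, 4), (14, 7), (15, 0), (15, 3), (15, 4), (15, 7)]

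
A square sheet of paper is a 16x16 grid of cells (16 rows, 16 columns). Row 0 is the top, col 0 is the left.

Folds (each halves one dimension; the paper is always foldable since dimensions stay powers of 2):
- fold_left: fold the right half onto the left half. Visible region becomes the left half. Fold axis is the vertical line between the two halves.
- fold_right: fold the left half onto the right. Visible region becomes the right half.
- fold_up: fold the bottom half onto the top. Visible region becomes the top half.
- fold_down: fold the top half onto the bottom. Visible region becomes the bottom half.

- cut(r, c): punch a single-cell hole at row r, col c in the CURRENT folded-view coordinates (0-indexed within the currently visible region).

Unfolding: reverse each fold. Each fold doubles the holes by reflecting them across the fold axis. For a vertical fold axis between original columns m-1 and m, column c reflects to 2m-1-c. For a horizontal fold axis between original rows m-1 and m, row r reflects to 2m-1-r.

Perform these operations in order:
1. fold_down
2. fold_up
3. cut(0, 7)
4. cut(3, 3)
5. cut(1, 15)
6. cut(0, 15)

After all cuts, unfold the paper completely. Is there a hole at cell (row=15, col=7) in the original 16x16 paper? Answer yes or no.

Op 1 fold_down: fold axis h@8; visible region now rows[8,16) x cols[0,16) = 8x16
Op 2 fold_up: fold axis h@12; visible region now rows[8,12) x cols[0,16) = 4x16
Op 3 cut(0, 7): punch at orig (8,7); cuts so far [(8, 7)]; region rows[8,12) x cols[0,16) = 4x16
Op 4 cut(3, 3): punch at orig (11,3); cuts so far [(8, 7), (11, 3)]; region rows[8,12) x cols[0,16) = 4x16
Op 5 cut(1, 15): punch at orig (9,15); cuts so far [(8, 7), (9, 15), (11, 3)]; region rows[8,12) x cols[0,16) = 4x16
Op 6 cut(0, 15): punch at orig (8,15); cuts so far [(8, 7), (8, 15), (9, 15), (11, 3)]; region rows[8,12) x cols[0,16) = 4x16
Unfold 1 (reflect across h@12): 8 holes -> [(8, 7), (8, 15), (9, 15), (11, 3), (12, 3), (14, 15), (15, 7), (15, 15)]
Unfold 2 (reflect across h@8): 16 holes -> [(0, 7), (0, 15), (1, 15), (3, 3), (4, 3), (6, 15), (7, 7), (7, 15), (8, 7), (8, 15), (9, 15), (11, 3), (12, 3), (14, 15), (15, 7), (15, 15)]
Holes: [(0, 7), (0, 15), (1, 15), (3, 3), (4, 3), (6, 15), (7, 7), (7, 15), (8, 7), (8, 15), (9, 15), (11, 3), (12, 3), (14, 15), (15, 7), (15, 15)]

Answer: yes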